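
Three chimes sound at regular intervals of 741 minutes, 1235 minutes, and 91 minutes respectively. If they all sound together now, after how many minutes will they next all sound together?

25935 minutes

The first simultaneous occurrence is after LCM of the individual periods.
741 = 3 × 13 × 19
1235 = 5 × 13 × 19
91 = 7 × 13
LCM(741, 1235, 91) = 3 × 5 × 7 × 13 × 19 = 25935.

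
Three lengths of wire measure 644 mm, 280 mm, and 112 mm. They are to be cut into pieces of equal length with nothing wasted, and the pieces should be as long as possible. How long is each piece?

28 mm

Each piece length must divide every original length, so the longest possible is gcd(644, 280, 112).
644 = 2^2 × 7 × 23
280 = 2^3 × 5 × 7
112 = 2^4 × 7
gcd(644, 280, 112) = 2^2 × 7 = 28.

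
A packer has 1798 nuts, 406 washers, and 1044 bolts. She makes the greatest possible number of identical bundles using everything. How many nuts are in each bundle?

Number of bundles = gcd(1798, 406, 1044).
1798 = 2 × 29 × 31
406 = 2 × 7 × 29
1044 = 2^2 × 3^2 × 29
gcd(1798, 406, 1044) = 2 × 29 = 58.
nuts per bundle = 1798 / 58 = 31.

31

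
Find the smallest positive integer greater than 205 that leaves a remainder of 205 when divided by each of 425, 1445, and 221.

94130

N − 205 must be a common multiple of 425, 1445, and 221.
425 = 5^2 × 17
1445 = 5 × 17^2
221 = 13 × 17
LCM(425, 1445, 221) = 5^2 × 13 × 17^2 = 93925.
Smallest N > 205 is LCM + 205 = 93925 + 205 = 94130.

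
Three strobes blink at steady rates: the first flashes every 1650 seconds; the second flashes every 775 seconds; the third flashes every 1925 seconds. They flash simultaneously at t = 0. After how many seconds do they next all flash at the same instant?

358050 seconds

They coincide at every common multiple of the periods; the first is the LCM.
1650 = 2 × 3 × 5^2 × 11
775 = 5^2 × 31
1925 = 5^2 × 7 × 11
LCM(1650, 775, 1925) = 2 × 3 × 5^2 × 7 × 11 × 31 = 358050.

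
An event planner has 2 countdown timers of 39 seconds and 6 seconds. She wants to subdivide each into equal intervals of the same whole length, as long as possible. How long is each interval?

3 seconds

By the Euclidean algorithm:
39 = 6 × 6 + 3
6 = 2 × 3 + 0
gcd(39, 6) = 3.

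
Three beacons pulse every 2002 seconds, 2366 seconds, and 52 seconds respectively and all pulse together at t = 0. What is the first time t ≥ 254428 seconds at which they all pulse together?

Joint pulses occur at multiples of LCM(2002, 2366, 52).
2002 = 2 × 7 × 11 × 13
2366 = 2 × 7 × 13^2
52 = 2^2 × 13
LCM(2002, 2366, 52) = 2^2 × 7 × 11 × 13^2 = 52052.
Smallest multiple of 52052 that is ≥ 254428: ⌈254428/52052⌉ × 52052 = 5 × 52052 = 260260.

260260 seconds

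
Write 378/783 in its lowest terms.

14/29

378 = 2 × 3^3 × 7
783 = 3^3 × 29
gcd(378, 783) = 3^3 = 27.
Divide numerator and denominator by 27: 378/783 = 14/29.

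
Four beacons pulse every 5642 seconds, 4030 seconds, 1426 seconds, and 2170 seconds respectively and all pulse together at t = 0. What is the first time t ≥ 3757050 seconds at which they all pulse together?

Joint pulses occur at multiples of LCM(5642, 4030, 1426, 2170).
5642 = 2 × 7 × 13 × 31
4030 = 2 × 5 × 13 × 31
1426 = 2 × 23 × 31
2170 = 2 × 5 × 7 × 31
LCM(5642, 4030, 1426, 2170) = 2 × 5 × 7 × 13 × 23 × 31 = 648830.
Smallest multiple of 648830 that is ≥ 3757050: ⌈3757050/648830⌉ × 648830 = 6 × 648830 = 3892980.

3892980 seconds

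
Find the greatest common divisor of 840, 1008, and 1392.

840 = 2^3 × 3 × 5 × 7
1008 = 2^4 × 3^2 × 7
1392 = 2^4 × 3 × 29
gcd(840, 1008, 1392) = 2^3 × 3 = 24.

24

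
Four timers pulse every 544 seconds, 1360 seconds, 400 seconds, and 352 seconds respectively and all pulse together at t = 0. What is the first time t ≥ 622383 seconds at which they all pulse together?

Joint pulses occur at multiples of LCM(544, 1360, 400, 352).
544 = 2^5 × 17
1360 = 2^4 × 5 × 17
400 = 2^4 × 5^2
352 = 2^5 × 11
LCM(544, 1360, 400, 352) = 2^5 × 5^2 × 11 × 17 = 149600.
Smallest multiple of 149600 that is ≥ 622383: ⌈622383/149600⌉ × 149600 = 5 × 149600 = 748000.

748000 seconds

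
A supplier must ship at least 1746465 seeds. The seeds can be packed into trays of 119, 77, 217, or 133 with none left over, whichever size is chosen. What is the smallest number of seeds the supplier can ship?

The number of seeds must be a common multiple of 119, 77, 217, and 133, so a multiple of their LCM.
119 = 7 × 17
77 = 7 × 11
217 = 7 × 31
133 = 7 × 19
LCM(119, 77, 217, 133) = 7 × 11 × 17 × 19 × 31 = 771001.
Smallest multiple of 771001 that is ≥ 1746465: ⌈1746465/771001⌉ × 771001 = 3 × 771001 = 2313003.

2313003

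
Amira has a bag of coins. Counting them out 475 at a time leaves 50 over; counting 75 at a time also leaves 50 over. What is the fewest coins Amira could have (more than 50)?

N − 50 must be a common multiple of 475 and 75.
475 = 5^2 × 19
75 = 3 × 5^2
LCM(475, 75) = 3 × 5^2 × 19 = 1425.
Smallest N > 50 is LCM + 50 = 1425 + 50 = 1475.

1475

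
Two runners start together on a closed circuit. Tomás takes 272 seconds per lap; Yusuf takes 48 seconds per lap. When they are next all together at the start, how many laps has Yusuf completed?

The first common completion time is the LCM of the periods.
272 = 2^4 × 17
48 = 2^4 × 3
LCM(272, 48) = 2^4 × 3 × 17 = 816.
Laps for period 48: 816 / 48 = 17.

17 laps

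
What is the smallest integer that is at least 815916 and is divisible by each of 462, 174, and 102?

911064

The integer must be a common multiple of 462, 174, and 102, so a multiple of their LCM.
462 = 2 × 3 × 7 × 11
174 = 2 × 3 × 29
102 = 2 × 3 × 17
LCM(462, 174, 102) = 2 × 3 × 7 × 11 × 17 × 29 = 227766.
Smallest multiple of 227766 that is ≥ 815916: ⌈815916/227766⌉ × 227766 = 4 × 227766 = 911064.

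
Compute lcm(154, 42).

462

154 = 2 × 7 × 11
42 = 2 × 3 × 7
LCM(154, 42) = 2 × 3 × 7 × 11 = 462.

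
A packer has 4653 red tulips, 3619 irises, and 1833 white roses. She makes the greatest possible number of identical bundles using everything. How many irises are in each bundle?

Number of bundles = gcd(4653, 3619, 1833).
4653 = 3^2 × 11 × 47
3619 = 7 × 11 × 47
1833 = 3 × 13 × 47
gcd(4653, 3619, 1833) = 47.
irises per bundle = 3619 / 47 = 77.

77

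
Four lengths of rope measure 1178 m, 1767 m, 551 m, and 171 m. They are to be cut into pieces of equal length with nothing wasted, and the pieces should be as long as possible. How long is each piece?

19 m

The greatest length dividing all of 1178, 1767, 551, and 171 is their gcd.
1178 = 2 × 19 × 31
1767 = 3 × 19 × 31
551 = 19 × 29
171 = 3^2 × 19
gcd(1178, 1767, 551, 171) = 19.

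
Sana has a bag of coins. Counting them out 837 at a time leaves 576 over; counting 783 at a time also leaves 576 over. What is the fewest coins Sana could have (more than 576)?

24849

N − 576 must be a common multiple of 837 and 783.
837 = 3^3 × 31
783 = 3^3 × 29
LCM(837, 783) = 3^3 × 29 × 31 = 24273.
Smallest N > 576 is LCM + 576 = 24273 + 576 = 24849.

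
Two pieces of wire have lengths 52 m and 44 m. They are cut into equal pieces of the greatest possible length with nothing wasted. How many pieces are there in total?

Piece length = gcd(52, 44).
52 = 2^2 × 13
44 = 2^2 × 11
gcd(52, 44) = 2^2 = 4.
Total pieces = 52/4 + 44/4 = 13 + 11 = 24.

24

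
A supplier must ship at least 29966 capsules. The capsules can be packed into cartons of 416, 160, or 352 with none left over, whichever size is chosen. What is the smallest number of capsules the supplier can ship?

The number of capsules must be a common multiple of 416, 160, and 352, so a multiple of their LCM.
416 = 2^5 × 13
160 = 2^5 × 5
352 = 2^5 × 11
LCM(416, 160, 352) = 2^5 × 5 × 11 × 13 = 22880.
Smallest multiple of 22880 that is ≥ 29966: ⌈29966/22880⌉ × 22880 = 2 × 22880 = 45760.

45760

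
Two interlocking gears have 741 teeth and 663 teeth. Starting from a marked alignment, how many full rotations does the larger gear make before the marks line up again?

All finish a whole number of cycles simultaneously at t = LCM of the periods.
741 = 3 × 13 × 19
663 = 3 × 13 × 17
LCM(741, 663) = 3 × 13 × 17 × 19 = 12597.
Rotations for period 741: 12597 / 741 = 17.

17 rotations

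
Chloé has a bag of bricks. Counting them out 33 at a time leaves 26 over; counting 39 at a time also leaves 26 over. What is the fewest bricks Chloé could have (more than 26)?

N − 26 must be a common multiple of 33 and 39.
33 = 3 × 11
39 = 3 × 13
LCM(33, 39) = 3 × 11 × 13 = 429.
Smallest N > 26 is LCM + 26 = 429 + 26 = 455.

455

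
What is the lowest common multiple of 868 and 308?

868 = 2^2 × 7 × 31
308 = 2^2 × 7 × 11
LCM(868, 308) = 2^2 × 7 × 11 × 31 = 9548.

9548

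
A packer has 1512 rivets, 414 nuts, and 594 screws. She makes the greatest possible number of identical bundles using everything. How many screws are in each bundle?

33

Number of bundles = gcd(1512, 414, 594).
1512 = 2^3 × 3^3 × 7
414 = 2 × 3^2 × 23
594 = 2 × 3^3 × 11
gcd(1512, 414, 594) = 2 × 3^2 = 18.
screws per bundle = 594 / 18 = 33.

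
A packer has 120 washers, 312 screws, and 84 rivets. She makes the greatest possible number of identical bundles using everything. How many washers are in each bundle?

Number of bundles = gcd(120, 312, 84).
120 = 2^3 × 3 × 5
312 = 2^3 × 3 × 13
84 = 2^2 × 3 × 7
gcd(120, 312, 84) = 2^2 × 3 = 12.
washers per bundle = 120 / 12 = 10.

10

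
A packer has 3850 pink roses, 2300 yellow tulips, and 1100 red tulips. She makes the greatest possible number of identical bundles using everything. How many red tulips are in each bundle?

22

Number of bundles = gcd(3850, 2300, 1100).
3850 = 2 × 5^2 × 7 × 11
2300 = 2^2 × 5^2 × 23
1100 = 2^2 × 5^2 × 11
gcd(3850, 2300, 1100) = 2 × 5^2 = 50.
red tulips per bundle = 1100 / 50 = 22.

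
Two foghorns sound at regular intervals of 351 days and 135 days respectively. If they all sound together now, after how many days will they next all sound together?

1755 days

They coincide at every common multiple of the periods; the first is the LCM.
351 = 3^3 × 13
135 = 3^3 × 5
LCM(351, 135) = 3^3 × 5 × 13 = 1755.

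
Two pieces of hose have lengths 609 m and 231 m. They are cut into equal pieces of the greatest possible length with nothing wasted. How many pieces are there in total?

Piece length = gcd(609, 231).
609 = 3 × 7 × 29
231 = 3 × 7 × 11
gcd(609, 231) = 3 × 7 = 21.
Total pieces = 609/21 + 231/21 = 29 + 11 = 40.

40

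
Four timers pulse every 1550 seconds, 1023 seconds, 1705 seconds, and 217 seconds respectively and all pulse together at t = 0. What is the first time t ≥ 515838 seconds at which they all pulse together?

716100 seconds

Joint pulses occur at multiples of LCM(1550, 1023, 1705, 217).
1550 = 2 × 5^2 × 31
1023 = 3 × 11 × 31
1705 = 5 × 11 × 31
217 = 7 × 31
LCM(1550, 1023, 1705, 217) = 2 × 3 × 5^2 × 7 × 11 × 31 = 358050.
Smallest multiple of 358050 that is ≥ 515838: ⌈515838/358050⌉ × 358050 = 2 × 358050 = 716100.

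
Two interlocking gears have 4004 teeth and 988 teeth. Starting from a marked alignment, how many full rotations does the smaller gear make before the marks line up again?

77 rotations

They are all back at their starting positions together after one LCM of the periods.
4004 = 2^2 × 7 × 11 × 13
988 = 2^2 × 13 × 19
LCM(4004, 988) = 2^2 × 7 × 11 × 13 × 19 = 76076.
Rotations for period 988: 76076 / 988 = 77.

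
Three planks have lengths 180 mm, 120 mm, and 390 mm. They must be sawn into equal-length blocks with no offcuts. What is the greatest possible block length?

30 mm

This is the greatest common divisor of 180, 120, and 390.
180 = 2^2 × 3^2 × 5
120 = 2^3 × 3 × 5
390 = 2 × 3 × 5 × 13
gcd(180, 120, 390) = 2 × 3 × 5 = 30.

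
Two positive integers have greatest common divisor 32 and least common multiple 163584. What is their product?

5234688

For any two positive integers, gcd × lcm = product = 32 × 163584 = 5234688.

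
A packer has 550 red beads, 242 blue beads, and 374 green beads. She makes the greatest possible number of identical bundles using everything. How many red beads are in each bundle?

Number of bundles = gcd(550, 242, 374).
550 = 2 × 5^2 × 11
242 = 2 × 11^2
374 = 2 × 11 × 17
gcd(550, 242, 374) = 2 × 11 = 22.
red beads per bundle = 550 / 22 = 25.

25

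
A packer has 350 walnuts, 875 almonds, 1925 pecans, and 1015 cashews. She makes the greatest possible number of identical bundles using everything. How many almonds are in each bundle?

Number of bundles = gcd(350, 875, 1925, 1015).
350 = 2 × 5^2 × 7
875 = 5^3 × 7
1925 = 5^2 × 7 × 11
1015 = 5 × 7 × 29
gcd(350, 875, 1925, 1015) = 5 × 7 = 35.
almonds per bundle = 875 / 35 = 25.

25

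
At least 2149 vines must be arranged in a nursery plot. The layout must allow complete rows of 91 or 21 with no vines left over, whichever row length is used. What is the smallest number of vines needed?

2184

The number of vines must be a common multiple of 91 and 21, so a multiple of their LCM.
91 = 7 × 13
21 = 3 × 7
LCM(91, 21) = 3 × 7 × 13 = 273.
Smallest multiple of 273 that is ≥ 2149: ⌈2149/273⌉ × 273 = 8 × 273 = 2184.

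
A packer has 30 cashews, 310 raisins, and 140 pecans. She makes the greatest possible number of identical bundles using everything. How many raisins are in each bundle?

31

Number of bundles = gcd(30, 310, 140).
30 = 2 × 3 × 5
310 = 2 × 5 × 31
140 = 2^2 × 5 × 7
gcd(30, 310, 140) = 2 × 5 = 10.
raisins per bundle = 310 / 10 = 31.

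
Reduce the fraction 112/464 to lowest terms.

7/29

112 = 2^4 × 7
464 = 2^4 × 29
gcd(112, 464) = 2^4 = 16.
Divide numerator and denominator by 16: 112/464 = 7/29.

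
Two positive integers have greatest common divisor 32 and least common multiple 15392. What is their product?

For any two positive integers, gcd × lcm = product = 32 × 15392 = 492544.

492544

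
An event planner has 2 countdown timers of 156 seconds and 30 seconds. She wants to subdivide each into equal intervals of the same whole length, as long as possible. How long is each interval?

6 seconds

The interval must divide each timer length; the longest such is the gcd.
156 = 2^2 × 3 × 13
30 = 2 × 3 × 5
gcd(156, 30) = 2 × 3 = 6.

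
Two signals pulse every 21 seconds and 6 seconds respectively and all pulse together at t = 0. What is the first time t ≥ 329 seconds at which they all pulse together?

Joint pulses occur at multiples of LCM(21, 6).
21 = 3 × 7
6 = 2 × 3
LCM(21, 6) = 2 × 3 × 7 = 42.
Smallest multiple of 42 that is ≥ 329: ⌈329/42⌉ × 42 = 8 × 42 = 336.

336 seconds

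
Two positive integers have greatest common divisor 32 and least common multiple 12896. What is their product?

412672

For any two positive integers, gcd × lcm = product = 32 × 12896 = 412672.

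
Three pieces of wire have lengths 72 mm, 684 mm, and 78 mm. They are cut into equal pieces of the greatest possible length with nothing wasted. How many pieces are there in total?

139

Piece length = gcd(72, 684, 78).
72 = 2^3 × 3^2
684 = 2^2 × 3^2 × 19
78 = 2 × 3 × 13
gcd(72, 684, 78) = 2 × 3 = 6.
Total pieces = 72/6 + 684/6 + 78/6 = 12 + 114 + 13 = 139.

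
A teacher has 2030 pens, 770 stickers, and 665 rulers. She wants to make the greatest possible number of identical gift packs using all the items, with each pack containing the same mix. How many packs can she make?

35 packs

The pack count must divide each quantity, so the greatest is gcd(2030, 770, 665).
2030 = 2 × 5 × 7 × 29
770 = 2 × 5 × 7 × 11
665 = 5 × 7 × 19
gcd(2030, 770, 665) = 5 × 7 = 35.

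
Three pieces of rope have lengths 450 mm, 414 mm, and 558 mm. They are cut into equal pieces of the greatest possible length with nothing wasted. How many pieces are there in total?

79

Piece length = gcd(450, 414, 558).
450 = 2 × 3^2 × 5^2
414 = 2 × 3^2 × 23
558 = 2 × 3^2 × 31
gcd(450, 414, 558) = 2 × 3^2 = 18.
Total pieces = 450/18 + 414/18 + 558/18 = 25 + 23 + 31 = 79.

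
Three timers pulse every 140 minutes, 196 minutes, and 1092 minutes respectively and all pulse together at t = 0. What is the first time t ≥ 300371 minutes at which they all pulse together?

305760 minutes

Joint pulses occur at multiples of LCM(140, 196, 1092).
140 = 2^2 × 5 × 7
196 = 2^2 × 7^2
1092 = 2^2 × 3 × 7 × 13
LCM(140, 196, 1092) = 2^2 × 3 × 5 × 7^2 × 13 = 38220.
Smallest multiple of 38220 that is ≥ 300371: ⌈300371/38220⌉ × 38220 = 8 × 38220 = 305760.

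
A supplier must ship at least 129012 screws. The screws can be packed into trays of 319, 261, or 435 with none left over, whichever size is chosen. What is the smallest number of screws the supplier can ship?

129195

The number of screws must be a common multiple of 319, 261, and 435, so a multiple of their LCM.
319 = 11 × 29
261 = 3^2 × 29
435 = 3 × 5 × 29
LCM(319, 261, 435) = 3^2 × 5 × 11 × 29 = 14355.
Smallest multiple of 14355 that is ≥ 129012: ⌈129012/14355⌉ × 14355 = 9 × 14355 = 129195.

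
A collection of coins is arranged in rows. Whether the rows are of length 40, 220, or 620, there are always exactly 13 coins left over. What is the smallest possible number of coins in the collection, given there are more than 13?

N − 13 must be a common multiple of 40, 220, and 620.
40 = 2^3 × 5
220 = 2^2 × 5 × 11
620 = 2^2 × 5 × 31
LCM(40, 220, 620) = 2^3 × 5 × 11 × 31 = 13640.
Smallest N > 13 is LCM + 13 = 13640 + 13 = 13653.

13653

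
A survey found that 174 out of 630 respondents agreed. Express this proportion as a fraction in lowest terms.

29/105

174 = 2 × 3 × 29
630 = 2 × 3^2 × 5 × 7
gcd(174, 630) = 2 × 3 = 6.
Divide numerator and denominator by 6: 174/630 = 29/105.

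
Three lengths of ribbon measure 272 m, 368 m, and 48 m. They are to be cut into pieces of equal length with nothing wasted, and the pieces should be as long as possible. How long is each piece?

The greatest length dividing all of 272, 368, and 48 is their gcd.
272 = 2^4 × 17
368 = 2^4 × 23
48 = 2^4 × 3
gcd(272, 368, 48) = 2^4 = 16.

16 m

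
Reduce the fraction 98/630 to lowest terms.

7/45

98 = 2 × 7^2
630 = 2 × 3^2 × 5 × 7
gcd(98, 630) = 2 × 7 = 14.
Divide numerator and denominator by 14: 98/630 = 7/45.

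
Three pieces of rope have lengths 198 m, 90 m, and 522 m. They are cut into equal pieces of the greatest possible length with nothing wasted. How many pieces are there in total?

45

Piece length = gcd(198, 90, 522).
198 = 2 × 3^2 × 11
90 = 2 × 3^2 × 5
522 = 2 × 3^2 × 29
gcd(198, 90, 522) = 2 × 3^2 = 18.
Total pieces = 198/18 + 90/18 + 522/18 = 11 + 5 + 29 = 45.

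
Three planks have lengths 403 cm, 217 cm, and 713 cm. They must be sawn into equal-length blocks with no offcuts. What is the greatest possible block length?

The block length must divide every plank, so the greatest is gcd(403, 217, 713).
403 = 13 × 31
217 = 7 × 31
713 = 23 × 31
gcd(403, 217, 713) = 31.

31 cm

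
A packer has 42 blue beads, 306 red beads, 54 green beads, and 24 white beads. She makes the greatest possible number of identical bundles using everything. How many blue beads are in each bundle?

7

Number of bundles = gcd(42, 306, 54, 24).
42 = 2 × 3 × 7
306 = 2 × 3^2 × 17
54 = 2 × 3^3
24 = 2^3 × 3
gcd(42, 306, 54, 24) = 2 × 3 = 6.
blue beads per bundle = 42 / 6 = 7.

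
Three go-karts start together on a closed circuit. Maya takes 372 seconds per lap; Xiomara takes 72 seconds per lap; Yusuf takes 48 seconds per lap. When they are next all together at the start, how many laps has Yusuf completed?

All finish a whole number of cycles simultaneously at t = LCM of the periods.
372 = 2^2 × 3 × 31
72 = 2^3 × 3^2
48 = 2^4 × 3
LCM(372, 72, 48) = 2^4 × 3^2 × 31 = 4464.
Laps for period 48: 4464 / 48 = 93.

93 laps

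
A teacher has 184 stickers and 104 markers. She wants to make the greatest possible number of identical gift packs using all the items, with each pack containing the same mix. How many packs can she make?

8 packs

The pack count must divide each quantity, so the greatest is gcd(184, 104).
184 = 2^3 × 23
104 = 2^3 × 13
gcd(184, 104) = 2^3 = 8.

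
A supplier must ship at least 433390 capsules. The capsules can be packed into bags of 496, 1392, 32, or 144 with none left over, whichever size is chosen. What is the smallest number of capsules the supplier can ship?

The number of capsules must be a common multiple of 496, 1392, 32, and 144, so a multiple of their LCM.
496 = 2^4 × 31
1392 = 2^4 × 3 × 29
32 = 2^5
144 = 2^4 × 3^2
LCM(496, 1392, 32, 144) = 2^5 × 3^2 × 29 × 31 = 258912.
Smallest multiple of 258912 that is ≥ 433390: ⌈433390/258912⌉ × 258912 = 2 × 258912 = 517824.

517824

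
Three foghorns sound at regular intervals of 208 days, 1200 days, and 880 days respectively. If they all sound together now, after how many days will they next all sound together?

171600 days

They coincide at every common multiple of the periods; the first is the LCM.
208 = 2^4 × 13
1200 = 2^4 × 3 × 5^2
880 = 2^4 × 5 × 11
LCM(208, 1200, 880) = 2^4 × 3 × 5^2 × 11 × 13 = 171600.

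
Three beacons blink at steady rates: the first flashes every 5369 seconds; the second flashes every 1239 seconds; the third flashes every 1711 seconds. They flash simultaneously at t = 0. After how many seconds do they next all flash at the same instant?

We need the least common multiple of the intervals.
5369 = 7 × 13 × 59
1239 = 3 × 7 × 59
1711 = 29 × 59
LCM(5369, 1239, 1711) = 3 × 7 × 13 × 29 × 59 = 467103.

467103 seconds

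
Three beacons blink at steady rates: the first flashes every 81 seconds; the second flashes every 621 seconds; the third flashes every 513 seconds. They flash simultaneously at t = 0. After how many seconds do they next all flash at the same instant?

35397 seconds

We need the least common multiple of the intervals.
81 = 3^4
621 = 3^3 × 23
513 = 3^3 × 19
LCM(81, 621, 513) = 3^4 × 19 × 23 = 35397.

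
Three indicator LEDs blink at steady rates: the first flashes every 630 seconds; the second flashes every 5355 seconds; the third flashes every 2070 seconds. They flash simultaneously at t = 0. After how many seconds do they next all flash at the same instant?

246330 seconds

The first simultaneous occurrence is after LCM of the individual periods.
630 = 2 × 3^2 × 5 × 7
5355 = 3^2 × 5 × 7 × 17
2070 = 2 × 3^2 × 5 × 23
LCM(630, 5355, 2070) = 2 × 3^2 × 5 × 7 × 17 × 23 = 246330.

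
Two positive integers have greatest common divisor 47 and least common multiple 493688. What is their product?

23203336

For any two positive integers, gcd × lcm = product = 47 × 493688 = 23203336.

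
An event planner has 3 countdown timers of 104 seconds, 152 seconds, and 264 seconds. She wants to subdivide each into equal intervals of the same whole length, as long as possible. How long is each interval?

8 seconds

The interval must divide each timer length; the longest such is the gcd.
104 = 2^3 × 13
152 = 2^3 × 19
264 = 2^3 × 3 × 11
gcd(104, 152, 264) = 2^3 = 8.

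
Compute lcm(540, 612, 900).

45900

540 = 2^2 × 3^3 × 5
612 = 2^2 × 3^2 × 17
900 = 2^2 × 3^2 × 5^2
LCM(540, 612, 900) = 2^2 × 3^3 × 5^2 × 17 = 45900.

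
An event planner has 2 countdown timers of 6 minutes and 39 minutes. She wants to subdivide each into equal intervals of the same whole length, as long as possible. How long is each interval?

By the Euclidean algorithm:
39 = 6 × 6 + 3
6 = 2 × 3 + 0
gcd(6, 39) = 3.

3 minutes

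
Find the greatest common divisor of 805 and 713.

23

805 = 5 × 7 × 23
713 = 23 × 31
gcd(805, 713) = 23.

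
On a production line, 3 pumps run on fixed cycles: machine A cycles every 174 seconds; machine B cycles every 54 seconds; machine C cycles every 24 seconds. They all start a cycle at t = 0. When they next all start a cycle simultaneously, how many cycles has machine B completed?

All finish a whole number of cycles simultaneously at t = LCM of the periods.
174 = 2 × 3 × 29
54 = 2 × 3^3
24 = 2^3 × 3
LCM(174, 54, 24) = 2^3 × 3^3 × 29 = 6264.
Cycles for period 54: 6264 / 54 = 116.

116 cycles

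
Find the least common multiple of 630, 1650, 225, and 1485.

630 = 2 × 3^2 × 5 × 7
1650 = 2 × 3 × 5^2 × 11
225 = 3^2 × 5^2
1485 = 3^3 × 5 × 11
LCM(630, 1650, 225, 1485) = 2 × 3^3 × 5^2 × 7 × 11 = 103950.

103950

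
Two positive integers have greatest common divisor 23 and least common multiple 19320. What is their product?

For any two positive integers, gcd × lcm = product = 23 × 19320 = 444360.

444360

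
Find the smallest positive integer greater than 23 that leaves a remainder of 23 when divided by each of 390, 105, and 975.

13673

N − 23 must be a common multiple of 390, 105, and 975.
390 = 2 × 3 × 5 × 13
105 = 3 × 5 × 7
975 = 3 × 5^2 × 13
LCM(390, 105, 975) = 2 × 3 × 5^2 × 7 × 13 = 13650.
Smallest N > 23 is LCM + 23 = 13650 + 23 = 13673.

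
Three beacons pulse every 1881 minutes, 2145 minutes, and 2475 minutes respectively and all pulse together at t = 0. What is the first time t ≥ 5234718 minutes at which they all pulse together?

Joint pulses occur at multiples of LCM(1881, 2145, 2475).
1881 = 3^2 × 11 × 19
2145 = 3 × 5 × 11 × 13
2475 = 3^2 × 5^2 × 11
LCM(1881, 2145, 2475) = 3^2 × 5^2 × 11 × 13 × 19 = 611325.
Smallest multiple of 611325 that is ≥ 5234718: ⌈5234718/611325⌉ × 611325 = 9 × 611325 = 5501925.

5501925 minutes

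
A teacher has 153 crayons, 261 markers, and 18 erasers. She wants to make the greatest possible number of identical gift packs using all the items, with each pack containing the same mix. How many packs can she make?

9 packs

The pack count must divide each quantity, so the greatest is gcd(153, 261, 18).
153 = 3^2 × 17
261 = 3^2 × 29
18 = 2 × 3^2
gcd(153, 261, 18) = 3^2 = 9.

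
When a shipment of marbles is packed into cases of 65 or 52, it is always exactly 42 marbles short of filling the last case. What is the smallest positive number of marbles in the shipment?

218

Being 42 short of a full case of size k means N ≡ −42 (mod k), i.e. N + 42 is a multiple of each size.
65 = 5 × 13
52 = 2^2 × 13
LCM(65, 52) = 2^2 × 5 × 13 = 260.
Smallest positive N is 260 − 42 = 218.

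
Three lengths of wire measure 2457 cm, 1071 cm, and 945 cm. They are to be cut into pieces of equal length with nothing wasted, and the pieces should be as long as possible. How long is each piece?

63 cm

Each piece length must divide every original length, so the longest possible is gcd(2457, 1071, 945).
2457 = 3^3 × 7 × 13
1071 = 3^2 × 7 × 17
945 = 3^3 × 5 × 7
gcd(2457, 1071, 945) = 3^2 × 7 = 63.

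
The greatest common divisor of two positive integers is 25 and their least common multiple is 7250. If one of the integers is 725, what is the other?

For two integers, gcd × lcm = product, so the other is (25 × 7250) / 725 = 181250 / 725 = 250.

250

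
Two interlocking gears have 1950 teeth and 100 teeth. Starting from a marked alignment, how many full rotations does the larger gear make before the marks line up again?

2 rotations

They are all back at their starting positions together after one LCM of the periods.
1950 = 2 × 3 × 5^2 × 13
100 = 2^2 × 5^2
LCM(1950, 100) = 2^2 × 3 × 5^2 × 13 = 3900.
Rotations for period 1950: 3900 / 1950 = 2.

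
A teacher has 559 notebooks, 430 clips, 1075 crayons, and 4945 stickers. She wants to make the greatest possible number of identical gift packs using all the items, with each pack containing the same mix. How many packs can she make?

The pack count must divide each quantity, so the greatest is gcd(559, 430, 1075, 4945).
559 = 13 × 43
430 = 2 × 5 × 43
1075 = 5^2 × 43
4945 = 5 × 23 × 43
gcd(559, 430, 1075, 4945) = 43.

43 packs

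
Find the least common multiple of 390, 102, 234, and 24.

79560

390 = 2 × 3 × 5 × 13
102 = 2 × 3 × 17
234 = 2 × 3^2 × 13
24 = 2^3 × 3
LCM(390, 102, 234, 24) = 2^3 × 3^2 × 5 × 13 × 17 = 79560.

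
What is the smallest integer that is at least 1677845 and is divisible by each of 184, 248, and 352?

1756832

The integer must be a common multiple of 184, 248, and 352, so a multiple of their LCM.
184 = 2^3 × 23
248 = 2^3 × 31
352 = 2^5 × 11
LCM(184, 248, 352) = 2^5 × 11 × 23 × 31 = 250976.
Smallest multiple of 250976 that is ≥ 1677845: ⌈1677845/250976⌉ × 250976 = 7 × 250976 = 1756832.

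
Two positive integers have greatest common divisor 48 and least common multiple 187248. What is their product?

For any two positive integers, gcd × lcm = product = 48 × 187248 = 8987904.

8987904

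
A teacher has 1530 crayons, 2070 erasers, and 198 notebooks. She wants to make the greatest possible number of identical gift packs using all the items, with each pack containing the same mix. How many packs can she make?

18 packs

The pack count must divide each quantity, so the greatest is gcd(1530, 2070, 198).
1530 = 2 × 3^2 × 5 × 17
2070 = 2 × 3^2 × 5 × 23
198 = 2 × 3^2 × 11
gcd(1530, 2070, 198) = 2 × 3^2 = 18.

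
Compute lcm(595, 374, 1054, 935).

595 = 5 × 7 × 17
374 = 2 × 11 × 17
1054 = 2 × 17 × 31
935 = 5 × 11 × 17
LCM(595, 374, 1054, 935) = 2 × 5 × 7 × 11 × 17 × 31 = 405790.

405790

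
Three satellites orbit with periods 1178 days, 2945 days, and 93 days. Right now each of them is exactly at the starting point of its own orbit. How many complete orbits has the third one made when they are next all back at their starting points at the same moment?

All finish a whole number of cycles simultaneously at t = LCM of the periods.
1178 = 2 × 19 × 31
2945 = 5 × 19 × 31
93 = 3 × 31
LCM(1178, 2945, 93) = 2 × 3 × 5 × 19 × 31 = 17670.
Orbits for period 93: 17670 / 93 = 190.

190 orbits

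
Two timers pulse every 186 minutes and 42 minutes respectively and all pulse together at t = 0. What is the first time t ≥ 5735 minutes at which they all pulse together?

6510 minutes

Joint pulses occur at multiples of LCM(186, 42).
186 = 2 × 3 × 31
42 = 2 × 3 × 7
LCM(186, 42) = 2 × 3 × 7 × 31 = 1302.
Smallest multiple of 1302 that is ≥ 5735: ⌈5735/1302⌉ × 1302 = 5 × 1302 = 6510.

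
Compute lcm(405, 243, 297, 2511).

405 = 3^4 × 5
243 = 3^5
297 = 3^3 × 11
2511 = 3^4 × 31
LCM(405, 243, 297, 2511) = 3^5 × 5 × 11 × 31 = 414315.

414315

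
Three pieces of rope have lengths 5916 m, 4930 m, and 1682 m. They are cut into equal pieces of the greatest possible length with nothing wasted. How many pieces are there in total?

216

Piece length = gcd(5916, 4930, 1682).
5916 = 2^2 × 3 × 17 × 29
4930 = 2 × 5 × 17 × 29
1682 = 2 × 29^2
gcd(5916, 4930, 1682) = 2 × 29 = 58.
Total pieces = 5916/58 + 4930/58 + 1682/58 = 102 + 85 + 29 = 216.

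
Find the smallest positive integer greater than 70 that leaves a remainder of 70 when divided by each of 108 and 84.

826

N − 70 must be a common multiple of 108 and 84.
108 = 2^2 × 3^3
84 = 2^2 × 3 × 7
LCM(108, 84) = 2^2 × 3^3 × 7 = 756.
Smallest N > 70 is LCM + 70 = 756 + 70 = 826.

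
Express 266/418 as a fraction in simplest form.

266 = 2 × 7 × 19
418 = 2 × 11 × 19
gcd(266, 418) = 2 × 19 = 38.
Divide numerator and denominator by 38: 266/418 = 7/11.

7/11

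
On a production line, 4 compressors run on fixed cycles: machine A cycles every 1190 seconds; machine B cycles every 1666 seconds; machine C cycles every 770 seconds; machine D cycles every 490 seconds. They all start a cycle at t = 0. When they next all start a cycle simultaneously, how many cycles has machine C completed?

119 cycles

All finish a whole number of cycles simultaneously at t = LCM of the periods.
1190 = 2 × 5 × 7 × 17
1666 = 2 × 7^2 × 17
770 = 2 × 5 × 7 × 11
490 = 2 × 5 × 7^2
LCM(1190, 1666, 770, 490) = 2 × 5 × 7^2 × 11 × 17 = 91630.
Cycles for period 770: 91630 / 770 = 119.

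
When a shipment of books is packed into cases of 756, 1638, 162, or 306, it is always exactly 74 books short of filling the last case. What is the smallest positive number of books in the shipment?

501154

Being 74 short of a full case of size k means N ≡ −74 (mod k), i.e. N + 74 is a multiple of each size.
756 = 2^2 × 3^3 × 7
1638 = 2 × 3^2 × 7 × 13
162 = 2 × 3^4
306 = 2 × 3^2 × 17
LCM(756, 1638, 162, 306) = 2^2 × 3^4 × 7 × 13 × 17 = 501228.
Smallest positive N is 501228 − 74 = 501154.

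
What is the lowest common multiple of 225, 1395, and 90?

225 = 3^2 × 5^2
1395 = 3^2 × 5 × 31
90 = 2 × 3^2 × 5
LCM(225, 1395, 90) = 2 × 3^2 × 5^2 × 31 = 13950.

13950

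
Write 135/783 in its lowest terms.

135 = 3^3 × 5
783 = 3^3 × 29
gcd(135, 783) = 3^3 = 27.
Divide numerator and denominator by 27: 135/783 = 5/29.

5/29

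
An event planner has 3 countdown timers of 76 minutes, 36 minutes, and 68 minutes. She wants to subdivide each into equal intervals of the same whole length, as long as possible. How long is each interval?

4 minutes

The interval must divide each timer length; the longest such is the gcd.
76 = 2^2 × 19
36 = 2^2 × 3^2
68 = 2^2 × 17
gcd(76, 36, 68) = 2^2 = 4.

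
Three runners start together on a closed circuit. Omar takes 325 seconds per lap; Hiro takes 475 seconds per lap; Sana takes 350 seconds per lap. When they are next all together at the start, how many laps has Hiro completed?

182 laps

All finish a whole number of cycles simultaneously at t = LCM of the periods.
325 = 5^2 × 13
475 = 5^2 × 19
350 = 2 × 5^2 × 7
LCM(325, 475, 350) = 2 × 5^2 × 7 × 13 × 19 = 86450.
Laps for period 475: 86450 / 475 = 182.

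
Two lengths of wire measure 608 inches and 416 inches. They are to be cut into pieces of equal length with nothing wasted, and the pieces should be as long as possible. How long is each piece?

32 inches

By the Euclidean algorithm:
608 = 1 × 416 + 192
416 = 2 × 192 + 32
192 = 6 × 32 + 0
gcd(608, 416) = 32.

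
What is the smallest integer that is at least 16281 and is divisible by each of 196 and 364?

17836

The integer must be a common multiple of 196 and 364, so a multiple of their LCM.
196 = 2^2 × 7^2
364 = 2^2 × 7 × 13
LCM(196, 364) = 2^2 × 7^2 × 13 = 2548.
Smallest multiple of 2548 that is ≥ 16281: ⌈16281/2548⌉ × 2548 = 7 × 2548 = 17836.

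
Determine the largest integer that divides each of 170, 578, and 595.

170 = 2 × 5 × 17
578 = 2 × 17^2
595 = 5 × 7 × 17
gcd(170, 578, 595) = 17.

17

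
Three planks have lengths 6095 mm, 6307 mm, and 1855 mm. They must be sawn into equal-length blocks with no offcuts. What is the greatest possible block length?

53 mm

The block length must divide every plank, so the greatest is gcd(6095, 6307, 1855).
6095 = 5 × 23 × 53
6307 = 7 × 17 × 53
1855 = 5 × 7 × 53
gcd(6095, 6307, 1855) = 53.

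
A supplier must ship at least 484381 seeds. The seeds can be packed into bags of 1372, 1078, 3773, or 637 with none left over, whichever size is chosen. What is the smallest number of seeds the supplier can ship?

588588

The number of seeds must be a common multiple of 1372, 1078, 3773, and 637, so a multiple of their LCM.
1372 = 2^2 × 7^3
1078 = 2 × 7^2 × 11
3773 = 7^3 × 11
637 = 7^2 × 13
LCM(1372, 1078, 3773, 637) = 2^2 × 7^3 × 11 × 13 = 196196.
Smallest multiple of 196196 that is ≥ 484381: ⌈484381/196196⌉ × 196196 = 3 × 196196 = 588588.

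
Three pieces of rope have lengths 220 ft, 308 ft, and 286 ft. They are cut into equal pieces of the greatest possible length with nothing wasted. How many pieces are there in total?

Piece length = gcd(220, 308, 286).
220 = 2^2 × 5 × 11
308 = 2^2 × 7 × 11
286 = 2 × 11 × 13
gcd(220, 308, 286) = 2 × 11 = 22.
Total pieces = 220/22 + 308/22 + 286/22 = 10 + 14 + 13 = 37.

37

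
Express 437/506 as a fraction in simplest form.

437 = 19 × 23
506 = 2 × 11 × 23
gcd(437, 506) = 23.
Divide numerator and denominator by 23: 437/506 = 19/22.

19/22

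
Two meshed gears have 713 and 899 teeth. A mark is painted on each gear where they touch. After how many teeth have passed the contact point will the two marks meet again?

20677 teeth

They coincide at every common multiple of the periods; the first is the LCM.
713 = 23 × 31
899 = 29 × 31
LCM(713, 899) = 23 × 29 × 31 = 20677.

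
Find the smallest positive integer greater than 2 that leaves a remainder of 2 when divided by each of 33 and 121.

N − 2 must be a common multiple of 33 and 121.
33 = 3 × 11
121 = 11^2
LCM(33, 121) = 3 × 11^2 = 363.
Smallest N > 2 is LCM + 2 = 363 + 2 = 365.

365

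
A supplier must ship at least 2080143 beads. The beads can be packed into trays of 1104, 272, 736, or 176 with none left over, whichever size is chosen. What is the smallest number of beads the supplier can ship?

2477376

The number of beads must be a common multiple of 1104, 272, 736, and 176, so a multiple of their LCM.
1104 = 2^4 × 3 × 23
272 = 2^4 × 17
736 = 2^5 × 23
176 = 2^4 × 11
LCM(1104, 272, 736, 176) = 2^5 × 3 × 11 × 17 × 23 = 412896.
Smallest multiple of 412896 that is ≥ 2080143: ⌈2080143/412896⌉ × 412896 = 6 × 412896 = 2477376.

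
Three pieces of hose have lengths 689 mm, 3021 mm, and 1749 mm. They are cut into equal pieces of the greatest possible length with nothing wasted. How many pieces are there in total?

103

Piece length = gcd(689, 3021, 1749).
689 = 13 × 53
3021 = 3 × 19 × 53
1749 = 3 × 11 × 53
gcd(689, 3021, 1749) = 53.
Total pieces = 689/53 + 3021/53 + 1749/53 = 13 + 57 + 33 = 103.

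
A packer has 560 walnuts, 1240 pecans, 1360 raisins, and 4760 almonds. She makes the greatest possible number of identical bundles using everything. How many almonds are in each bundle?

119

Number of bundles = gcd(560, 1240, 1360, 4760).
560 = 2^4 × 5 × 7
1240 = 2^3 × 5 × 31
1360 = 2^4 × 5 × 17
4760 = 2^3 × 5 × 7 × 17
gcd(560, 1240, 1360, 4760) = 2^3 × 5 = 40.
almonds per bundle = 4760 / 40 = 119.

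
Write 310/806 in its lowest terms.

5/13

310 = 2 × 5 × 31
806 = 2 × 13 × 31
gcd(310, 806) = 2 × 31 = 62.
Divide numerator and denominator by 62: 310/806 = 5/13.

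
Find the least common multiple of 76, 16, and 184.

76 = 2^2 × 19
16 = 2^4
184 = 2^3 × 23
LCM(76, 16, 184) = 2^4 × 19 × 23 = 6992.

6992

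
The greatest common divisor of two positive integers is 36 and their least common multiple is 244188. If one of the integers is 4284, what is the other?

2052

For two integers, gcd × lcm = product, so the other is (36 × 244188) / 4284 = 8790768 / 4284 = 2052.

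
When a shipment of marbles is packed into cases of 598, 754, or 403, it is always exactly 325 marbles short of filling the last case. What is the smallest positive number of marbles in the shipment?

Being 325 short of a full case of size k means N ≡ −325 (mod k), i.e. N + 325 is a multiple of each size.
598 = 2 × 13 × 23
754 = 2 × 13 × 29
403 = 13 × 31
LCM(598, 754, 403) = 2 × 13 × 23 × 29 × 31 = 537602.
Smallest positive N is 537602 − 325 = 537277.

537277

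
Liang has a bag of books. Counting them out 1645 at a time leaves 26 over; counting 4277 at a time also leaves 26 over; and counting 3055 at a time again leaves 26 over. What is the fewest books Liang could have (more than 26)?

N − 26 must be a common multiple of 1645, 4277, and 3055.
1645 = 5 × 7 × 47
4277 = 7 × 13 × 47
3055 = 5 × 13 × 47
LCM(1645, 4277, 3055) = 5 × 7 × 13 × 47 = 21385.
Smallest N > 26 is LCM + 26 = 21385 + 26 = 21411.

21411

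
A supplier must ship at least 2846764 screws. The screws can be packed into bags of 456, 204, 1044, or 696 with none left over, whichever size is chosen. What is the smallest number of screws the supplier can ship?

The number of screws must be a common multiple of 456, 204, 1044, and 696, so a multiple of their LCM.
456 = 2^3 × 3 × 19
204 = 2^2 × 3 × 17
1044 = 2^2 × 3^2 × 29
696 = 2^3 × 3 × 29
LCM(456, 204, 1044, 696) = 2^3 × 3^2 × 17 × 19 × 29 = 674424.
Smallest multiple of 674424 that is ≥ 2846764: ⌈2846764/674424⌉ × 674424 = 5 × 674424 = 3372120.

3372120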